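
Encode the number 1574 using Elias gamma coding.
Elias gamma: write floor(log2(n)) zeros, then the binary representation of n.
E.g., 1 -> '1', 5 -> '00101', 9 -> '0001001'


num_bits = floor(log2(1574)) + 1 = 11
leading_zeros = num_bits - 1 = 10
binary(1574) = 11000100110

Elias gamma(1574) = '0000000000' + '11000100110' = 000000000011000100110 (21 bits)


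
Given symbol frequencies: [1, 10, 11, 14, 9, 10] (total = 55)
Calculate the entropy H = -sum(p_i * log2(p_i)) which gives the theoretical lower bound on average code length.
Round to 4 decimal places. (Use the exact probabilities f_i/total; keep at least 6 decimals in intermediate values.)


Per-symbol terms -p_i * log2(p_i) with p_i = f_i/55:
  p = 1/55 = 0.018182: log2(p) = -5.781360, -p*log2(p) = 0.105116
  p = 10/55 = 0.181818: log2(p) = -2.459432, -p*log2(p) = 0.447169
  p = 11/55 = 0.200000: log2(p) = -2.321928, -p*log2(p) = 0.464386
  p = 14/55 = 0.254545: log2(p) = -1.974005, -p*log2(p) = 0.502474
  p = 9/55 = 0.163636: log2(p) = -2.611435, -p*log2(p) = 0.427326
  p = 10/55 = 0.181818: log2(p) = -2.459432, -p*log2(p) = 0.447169
H = 0.105116 + 0.447169 + 0.464386 + 0.502474 + 0.427326 + 0.447169 = 2.393640

H = 2.3936 bits/symbol


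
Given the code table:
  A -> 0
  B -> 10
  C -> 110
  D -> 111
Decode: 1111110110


Decoding:
111 -> D
111 -> D
0 -> A
110 -> C


Result: DDAC


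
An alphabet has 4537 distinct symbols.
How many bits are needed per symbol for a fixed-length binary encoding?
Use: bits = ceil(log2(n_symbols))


log2(4537) = 12.1475
Bracket: 2^12 = 4096 < 4537 <= 2^13 = 8192
So ceil(log2(4537)) = 13

bits = ceil(log2(4537)) = ceil(12.1475) = 13 bits


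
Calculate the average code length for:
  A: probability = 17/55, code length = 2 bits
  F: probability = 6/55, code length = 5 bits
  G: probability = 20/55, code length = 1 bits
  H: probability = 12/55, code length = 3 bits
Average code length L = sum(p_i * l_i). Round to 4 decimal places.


Weighted contributions p_i * l_i:
  A: (17/55) * 2 = 34/55
  F: (6/55) * 5 = 30/55
  G: (20/55) * 1 = 20/55
  H: (12/55) * 3 = 36/55
Sum = (34 + 30 + 20 + 36)/55 = 120/55

L = 120/55 = 2.1818 bits/symbol


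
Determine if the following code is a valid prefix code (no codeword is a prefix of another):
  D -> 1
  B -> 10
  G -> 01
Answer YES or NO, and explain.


Checking each pair (does one codeword prefix another?):
  D='1' vs B='10': prefix -- VIOLATION

NO -- this is NOT a valid prefix code. D (1) is a prefix of B (10).


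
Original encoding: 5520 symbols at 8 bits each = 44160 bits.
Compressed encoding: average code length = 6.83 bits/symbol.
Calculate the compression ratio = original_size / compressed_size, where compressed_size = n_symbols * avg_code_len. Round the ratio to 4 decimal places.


original_size = n_symbols * orig_bits = 5520 * 8 = 44160 bits
compressed_size = n_symbols * avg_code_len = 5520 * 6.83 = 37701.6 bits
ratio = original_size / compressed_size = 44160 / 37701.6 = 1.1713

Compression ratio = 1.1713


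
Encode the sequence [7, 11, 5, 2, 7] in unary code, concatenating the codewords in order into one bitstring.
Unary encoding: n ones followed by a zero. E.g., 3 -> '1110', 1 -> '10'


Encode each number as n ones followed by a terminating 0:
  7 -> 11111110 (8 bits)
  11 -> 111111111110 (12 bits)
  5 -> 111110 (6 bits)
  2 -> 110 (3 bits)
  7 -> 11111110 (8 bits)
Total length = 8 + 12 + 6 + 3 + 8 = 37 bits.

Unary([7, 11, 5, 2, 7]) = 1111111011111111111011111011011111110 (37 bits)


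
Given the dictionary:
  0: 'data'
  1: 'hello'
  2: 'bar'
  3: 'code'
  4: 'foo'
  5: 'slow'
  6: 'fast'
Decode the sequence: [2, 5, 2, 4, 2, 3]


Look up each index in the dictionary:
  2 -> 'bar'
  5 -> 'slow'
  2 -> 'bar'
  4 -> 'foo'
  2 -> 'bar'
  3 -> 'code'

Decoded: "bar slow bar foo bar code"


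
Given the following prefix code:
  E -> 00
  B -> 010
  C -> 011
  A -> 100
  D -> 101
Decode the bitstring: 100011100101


Decoding step by step:
Bits 100 -> A
Bits 011 -> C
Bits 100 -> A
Bits 101 -> D


Decoded message: ACAD


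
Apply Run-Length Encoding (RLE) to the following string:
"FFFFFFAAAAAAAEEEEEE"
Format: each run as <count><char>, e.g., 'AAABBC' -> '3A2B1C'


Scanning runs left to right:
  i=0: run of 'F' x 6 -> '6F'
  i=6: run of 'A' x 7 -> '7A'
  i=13: run of 'E' x 6 -> '6E'

RLE = 6F7A6E


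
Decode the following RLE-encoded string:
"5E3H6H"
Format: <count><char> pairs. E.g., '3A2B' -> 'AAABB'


Expanding each <count><char> pair:
  5E -> 'EEEEE'
  3H -> 'HHH'
  6H -> 'HHHHHH'

Decoded = EEEEEHHHHHHHHH


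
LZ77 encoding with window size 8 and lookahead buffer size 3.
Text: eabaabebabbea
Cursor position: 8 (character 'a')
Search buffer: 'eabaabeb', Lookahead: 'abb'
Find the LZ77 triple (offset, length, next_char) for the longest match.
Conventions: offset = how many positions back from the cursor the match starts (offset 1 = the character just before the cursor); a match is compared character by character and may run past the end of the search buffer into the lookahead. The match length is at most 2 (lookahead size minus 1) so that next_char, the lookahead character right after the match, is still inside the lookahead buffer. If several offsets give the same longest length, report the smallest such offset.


Try each offset into the search buffer:
  offset=1 (pos 7, char 'b'): match length 0
  offset=2 (pos 6, char 'e'): match length 0
  offset=3 (pos 5, char 'b'): match length 0
  offset=4 (pos 4, char 'a'): match length 2
  offset=5 (pos 3, char 'a'): match length 1
  offset=6 (pos 2, char 'b'): match length 0
  offset=7 (pos 1, char 'a'): match length 2
  offset=8 (pos 0, char 'e'): match length 0
Longest match has length 2, found at offsets 4, 7; take the smallest, offset 4.
next_char = character at position 8 + 2 = 10 -> 'b'

Best match: offset=4, length=2 (matching 'ab' starting at position 4)
LZ77 triple: (4, 2, 'b')


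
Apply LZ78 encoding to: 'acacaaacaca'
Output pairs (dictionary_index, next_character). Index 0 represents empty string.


LZ78 encoding steps:
Dictionary: {0: ''}
Step 1: w='' (idx 0), next='a' -> output (0, 'a'), add 'a' as idx 1
Step 2: w='' (idx 0), next='c' -> output (0, 'c'), add 'c' as idx 2
Step 3: w='a' (idx 1), next='c' -> output (1, 'c'), add 'ac' as idx 3
Step 4: w='a' (idx 1), next='a' -> output (1, 'a'), add 'aa' as idx 4
Step 5: w='ac' (idx 3), next='a' -> output (3, 'a'), add 'aca' as idx 5
Step 6: w='c' (idx 2), next='a' -> output (2, 'a'), add 'ca' as idx 6


Encoded: [(0, 'a'), (0, 'c'), (1, 'c'), (1, 'a'), (3, 'a'), (2, 'a')]


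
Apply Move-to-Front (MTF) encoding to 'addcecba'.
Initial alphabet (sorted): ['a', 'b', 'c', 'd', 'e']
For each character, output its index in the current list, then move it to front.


MTF encoding:
'a': index 0 in ['a', 'b', 'c', 'd', 'e'] -> ['a', 'b', 'c', 'd', 'e']
'd': index 3 in ['a', 'b', 'c', 'd', 'e'] -> ['d', 'a', 'b', 'c', 'e']
'd': index 0 in ['d', 'a', 'b', 'c', 'e'] -> ['d', 'a', 'b', 'c', 'e']
'c': index 3 in ['d', 'a', 'b', 'c', 'e'] -> ['c', 'd', 'a', 'b', 'e']
'e': index 4 in ['c', 'd', 'a', 'b', 'e'] -> ['e', 'c', 'd', 'a', 'b']
'c': index 1 in ['e', 'c', 'd', 'a', 'b'] -> ['c', 'e', 'd', 'a', 'b']
'b': index 4 in ['c', 'e', 'd', 'a', 'b'] -> ['b', 'c', 'e', 'd', 'a']
'a': index 4 in ['b', 'c', 'e', 'd', 'a'] -> ['a', 'b', 'c', 'e', 'd']


Output: [0, 3, 0, 3, 4, 1, 4, 4]


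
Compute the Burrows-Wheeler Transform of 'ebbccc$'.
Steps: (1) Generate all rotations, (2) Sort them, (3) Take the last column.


Rotations (sorted):
  0: $ebbccc -> last char: c
  1: bbccc$e -> last char: e
  2: bccc$eb -> last char: b
  3: c$ebbcc -> last char: c
  4: cc$ebbc -> last char: c
  5: ccc$ebb -> last char: b
  6: ebbccc$ -> last char: $


BWT = cebccb$


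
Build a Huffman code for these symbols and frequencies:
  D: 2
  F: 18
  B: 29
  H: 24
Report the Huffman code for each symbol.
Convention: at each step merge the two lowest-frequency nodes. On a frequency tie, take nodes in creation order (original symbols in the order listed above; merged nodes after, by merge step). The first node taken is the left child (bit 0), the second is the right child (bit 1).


Huffman tree construction:
Step 1: Merge D(2) + F(18) = 20
Step 2: Merge (D+F)(20) + H(24) = 44
Step 3: Merge B(29) + ((D+F)+H)(44) = 73
Read each symbol's code off the tree from the root (left child = 0, right child = 1).

Codes:
  D: 100 (length 3)
  F: 101 (length 3)
  B: 0 (length 1)
  H: 11 (length 2)
Average code length: 137/73 = 1.8767 bits/symbol


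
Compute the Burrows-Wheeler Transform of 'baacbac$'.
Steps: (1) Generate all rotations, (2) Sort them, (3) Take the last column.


Rotations (sorted):
  0: $baacbac -> last char: c
  1: aacbac$b -> last char: b
  2: ac$baacb -> last char: b
  3: acbac$ba -> last char: a
  4: baacbac$ -> last char: $
  5: bac$baac -> last char: c
  6: c$baacba -> last char: a
  7: cbac$baa -> last char: a


BWT = cbba$caa


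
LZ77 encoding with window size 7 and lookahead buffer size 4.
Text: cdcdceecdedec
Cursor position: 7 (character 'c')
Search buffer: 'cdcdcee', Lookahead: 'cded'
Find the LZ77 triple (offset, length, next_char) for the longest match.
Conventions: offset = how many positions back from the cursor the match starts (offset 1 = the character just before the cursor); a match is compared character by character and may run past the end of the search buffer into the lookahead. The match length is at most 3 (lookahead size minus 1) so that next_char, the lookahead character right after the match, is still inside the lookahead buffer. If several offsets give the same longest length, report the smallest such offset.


Try each offset into the search buffer:
  offset=1 (pos 6, char 'e'): match length 0
  offset=2 (pos 5, char 'e'): match length 0
  offset=3 (pos 4, char 'c'): match length 1
  offset=4 (pos 3, char 'd'): match length 0
  offset=5 (pos 2, char 'c'): match length 2
  offset=6 (pos 1, char 'd'): match length 0
  offset=7 (pos 0, char 'c'): match length 2
Longest match has length 2, found at offsets 5, 7; take the smallest, offset 5.
next_char = character at position 7 + 2 = 9 -> 'e'

Best match: offset=5, length=2 (matching 'cd' starting at position 2)
LZ77 triple: (5, 2, 'e')


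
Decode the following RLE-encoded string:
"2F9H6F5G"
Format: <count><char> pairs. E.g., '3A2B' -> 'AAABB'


Expanding each <count><char> pair:
  2F -> 'FF'
  9H -> 'HHHHHHHHH'
  6F -> 'FFFFFF'
  5G -> 'GGGGG'

Decoded = FFHHHHHHHHHFFFFFFGGGGG


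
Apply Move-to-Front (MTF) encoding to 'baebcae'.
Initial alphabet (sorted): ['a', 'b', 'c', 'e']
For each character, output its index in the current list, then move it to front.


MTF encoding:
'b': index 1 in ['a', 'b', 'c', 'e'] -> ['b', 'a', 'c', 'e']
'a': index 1 in ['b', 'a', 'c', 'e'] -> ['a', 'b', 'c', 'e']
'e': index 3 in ['a', 'b', 'c', 'e'] -> ['e', 'a', 'b', 'c']
'b': index 2 in ['e', 'a', 'b', 'c'] -> ['b', 'e', 'a', 'c']
'c': index 3 in ['b', 'e', 'a', 'c'] -> ['c', 'b', 'e', 'a']
'a': index 3 in ['c', 'b', 'e', 'a'] -> ['a', 'c', 'b', 'e']
'e': index 3 in ['a', 'c', 'b', 'e'] -> ['e', 'a', 'c', 'b']


Output: [1, 1, 3, 2, 3, 3, 3]


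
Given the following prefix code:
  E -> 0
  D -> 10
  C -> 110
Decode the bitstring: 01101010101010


Decoding step by step:
Bits 0 -> E
Bits 110 -> C
Bits 10 -> D
Bits 10 -> D
Bits 10 -> D
Bits 10 -> D
Bits 10 -> D


Decoded message: ECDDDDD


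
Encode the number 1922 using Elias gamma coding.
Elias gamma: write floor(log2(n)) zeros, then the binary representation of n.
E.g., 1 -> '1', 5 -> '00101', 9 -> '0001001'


num_bits = floor(log2(1922)) + 1 = 11
leading_zeros = num_bits - 1 = 10
binary(1922) = 11110000010

Elias gamma(1922) = '0000000000' + '11110000010' = 000000000011110000010 (21 bits)


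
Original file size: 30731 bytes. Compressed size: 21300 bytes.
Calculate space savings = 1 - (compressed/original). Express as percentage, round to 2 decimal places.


ratio = compressed/original = 21300/30731 = 0.693111
savings = 1 - ratio = 1 - 0.693111 = 0.306889
as a percentage: 0.306889 * 100 = 30.69%

Space savings = 1 - 21300/30731 = 30.69%


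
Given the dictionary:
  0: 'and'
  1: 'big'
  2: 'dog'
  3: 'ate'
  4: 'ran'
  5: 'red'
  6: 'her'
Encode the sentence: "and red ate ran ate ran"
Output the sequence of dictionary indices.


Look up each word in the dictionary:
  'and' -> 0
  'red' -> 5
  'ate' -> 3
  'ran' -> 4
  'ate' -> 3
  'ran' -> 4

Encoded: [0, 5, 3, 4, 3, 4]


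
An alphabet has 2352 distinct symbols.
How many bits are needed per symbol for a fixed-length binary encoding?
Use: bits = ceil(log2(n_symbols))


log2(2352) = 11.1997
Bracket: 2^11 = 2048 < 2352 <= 2^12 = 4096
So ceil(log2(2352)) = 12

bits = ceil(log2(2352)) = ceil(11.1997) = 12 bits


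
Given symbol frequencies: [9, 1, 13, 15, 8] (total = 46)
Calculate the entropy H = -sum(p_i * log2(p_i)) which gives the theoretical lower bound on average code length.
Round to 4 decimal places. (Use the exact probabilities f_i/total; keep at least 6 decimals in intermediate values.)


Per-symbol terms -p_i * log2(p_i) with p_i = f_i/46:
  p = 9/46 = 0.195652: log2(p) = -2.353637, -p*log2(p) = 0.460494
  p = 1/46 = 0.021739: log2(p) = -5.523562, -p*log2(p) = 0.120077
  p = 13/46 = 0.282609: log2(p) = -1.823122, -p*log2(p) = 0.515230
  p = 15/46 = 0.326087: log2(p) = -1.616671, -p*log2(p) = 0.527175
  p = 8/46 = 0.173913: log2(p) = -2.523562, -p*log2(p) = 0.438880
H = 0.460494 + 0.120077 + 0.515230 + 0.527175 + 0.438880 = 2.061856

H = 2.0619 bits/symbol


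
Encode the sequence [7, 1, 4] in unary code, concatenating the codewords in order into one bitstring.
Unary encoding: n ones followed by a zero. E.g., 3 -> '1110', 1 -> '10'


Encode each number as n ones followed by a terminating 0:
  7 -> 11111110 (8 bits)
  1 -> 10 (2 bits)
  4 -> 11110 (5 bits)
Total length = 8 + 2 + 5 = 15 bits.

Unary([7, 1, 4]) = 111111101011110 (15 bits)


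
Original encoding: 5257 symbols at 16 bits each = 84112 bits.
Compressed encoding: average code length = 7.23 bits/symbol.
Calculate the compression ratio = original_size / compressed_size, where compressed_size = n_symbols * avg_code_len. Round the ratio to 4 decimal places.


original_size = n_symbols * orig_bits = 5257 * 16 = 84112 bits
compressed_size = n_symbols * avg_code_len = 5257 * 7.23 = 38008.11 bits
ratio = original_size / compressed_size = 84112 / 38008.11 = 2.213

Compression ratio = 2.213


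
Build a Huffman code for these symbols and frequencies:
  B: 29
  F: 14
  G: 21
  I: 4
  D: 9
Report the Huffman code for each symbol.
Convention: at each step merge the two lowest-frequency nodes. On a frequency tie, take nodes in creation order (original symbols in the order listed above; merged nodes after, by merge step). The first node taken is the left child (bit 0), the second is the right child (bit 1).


Huffman tree construction:
Step 1: Merge I(4) + D(9) = 13
Step 2: Merge (I+D)(13) + F(14) = 27
Step 3: Merge G(21) + ((I+D)+F)(27) = 48
Step 4: Merge B(29) + (G+((I+D)+F))(48) = 77
Read each symbol's code off the tree from the root (left child = 0, right child = 1).

Codes:
  B: 0 (length 1)
  F: 111 (length 3)
  G: 10 (length 2)
  I: 1100 (length 4)
  D: 1101 (length 4)
Average code length: 165/77 = 2.1429 bits/symbol


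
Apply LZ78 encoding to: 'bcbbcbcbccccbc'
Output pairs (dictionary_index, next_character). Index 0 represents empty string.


LZ78 encoding steps:
Dictionary: {0: ''}
Step 1: w='' (idx 0), next='b' -> output (0, 'b'), add 'b' as idx 1
Step 2: w='' (idx 0), next='c' -> output (0, 'c'), add 'c' as idx 2
Step 3: w='b' (idx 1), next='b' -> output (1, 'b'), add 'bb' as idx 3
Step 4: w='c' (idx 2), next='b' -> output (2, 'b'), add 'cb' as idx 4
Step 5: w='cb' (idx 4), next='c' -> output (4, 'c'), add 'cbc' as idx 5
Step 6: w='c' (idx 2), next='c' -> output (2, 'c'), add 'cc' as idx 6
Step 7: w='cbc' (idx 5), end of input -> output (5, '')


Encoded: [(0, 'b'), (0, 'c'), (1, 'b'), (2, 'b'), (4, 'c'), (2, 'c'), (5, '')]


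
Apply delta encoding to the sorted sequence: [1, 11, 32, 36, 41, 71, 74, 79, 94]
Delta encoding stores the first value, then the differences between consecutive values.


First value: 1
Deltas:
  11 - 1 = 10
  32 - 11 = 21
  36 - 32 = 4
  41 - 36 = 5
  71 - 41 = 30
  74 - 71 = 3
  79 - 74 = 5
  94 - 79 = 15


Delta encoded: [1, 10, 21, 4, 5, 30, 3, 5, 15]


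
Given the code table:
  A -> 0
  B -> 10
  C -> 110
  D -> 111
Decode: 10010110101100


Decoding:
10 -> B
0 -> A
10 -> B
110 -> C
10 -> B
110 -> C
0 -> A


Result: BABCBCA


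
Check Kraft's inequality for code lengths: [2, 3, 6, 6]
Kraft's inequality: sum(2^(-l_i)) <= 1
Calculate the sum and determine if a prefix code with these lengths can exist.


Sum = 2^(-2) + 2^(-3) + 2^(-6) + 2^(-6)
    = 0.25 + 0.125 + 0.015625 + 0.015625
    = 26/64 = 0.40625
Since 0.40625 <= 1, Kraft's inequality IS satisfied.
A prefix code with these lengths CAN exist.

Kraft sum = 0.40625. Satisfied.


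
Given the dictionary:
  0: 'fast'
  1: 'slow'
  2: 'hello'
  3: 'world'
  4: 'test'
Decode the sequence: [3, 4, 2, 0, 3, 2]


Look up each index in the dictionary:
  3 -> 'world'
  4 -> 'test'
  2 -> 'hello'
  0 -> 'fast'
  3 -> 'world'
  2 -> 'hello'

Decoded: "world test hello fast world hello"


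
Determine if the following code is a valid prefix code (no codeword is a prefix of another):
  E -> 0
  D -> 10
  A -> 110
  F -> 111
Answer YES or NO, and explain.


Checking each pair (does one codeword prefix another?):
  E='0' vs D='10': no prefix
  E='0' vs A='110': no prefix
  E='0' vs F='111': no prefix
  D='10' vs E='0': no prefix
  D='10' vs A='110': no prefix
  D='10' vs F='111': no prefix
  A='110' vs E='0': no prefix
  A='110' vs D='10': no prefix
  A='110' vs F='111': no prefix
  F='111' vs E='0': no prefix
  F='111' vs D='10': no prefix
  F='111' vs A='110': no prefix
No violation found over all pairs.

YES -- this is a valid prefix code. No codeword is a prefix of any other codeword.


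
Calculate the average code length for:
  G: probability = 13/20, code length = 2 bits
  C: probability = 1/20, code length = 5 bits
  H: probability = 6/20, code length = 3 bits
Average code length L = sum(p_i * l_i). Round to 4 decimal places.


Weighted contributions p_i * l_i:
  G: (13/20) * 2 = 26/20
  C: (1/20) * 5 = 5/20
  H: (6/20) * 3 = 18/20
Sum = (26 + 5 + 18)/20 = 49/20

L = 49/20 = 2.4500 bits/symbol


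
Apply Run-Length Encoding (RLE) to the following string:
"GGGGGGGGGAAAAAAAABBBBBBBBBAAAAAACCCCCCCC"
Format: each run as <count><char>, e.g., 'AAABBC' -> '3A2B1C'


Scanning runs left to right:
  i=0: run of 'G' x 9 -> '9G'
  i=9: run of 'A' x 8 -> '8A'
  i=17: run of 'B' x 9 -> '9B'
  i=26: run of 'A' x 6 -> '6A'
  i=32: run of 'C' x 8 -> '8C'

RLE = 9G8A9B6A8C


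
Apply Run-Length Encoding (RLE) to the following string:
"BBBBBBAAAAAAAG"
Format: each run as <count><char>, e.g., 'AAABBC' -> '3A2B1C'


Scanning runs left to right:
  i=0: run of 'B' x 6 -> '6B'
  i=6: run of 'A' x 7 -> '7A'
  i=13: run of 'G' x 1 -> '1G'

RLE = 6B7A1G


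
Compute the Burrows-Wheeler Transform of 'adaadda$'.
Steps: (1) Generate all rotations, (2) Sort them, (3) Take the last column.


Rotations (sorted):
  0: $adaadda -> last char: a
  1: a$adaadd -> last char: d
  2: aadda$ad -> last char: d
  3: adaadda$ -> last char: $
  4: adda$ada -> last char: a
  5: da$adaad -> last char: d
  6: daadda$a -> last char: a
  7: dda$adaa -> last char: a


BWT = add$adaa


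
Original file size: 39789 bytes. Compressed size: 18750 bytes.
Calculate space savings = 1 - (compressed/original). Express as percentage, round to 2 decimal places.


ratio = compressed/original = 18750/39789 = 0.471236
savings = 1 - ratio = 1 - 0.471236 = 0.528764
as a percentage: 0.528764 * 100 = 52.88%

Space savings = 1 - 18750/39789 = 52.88%


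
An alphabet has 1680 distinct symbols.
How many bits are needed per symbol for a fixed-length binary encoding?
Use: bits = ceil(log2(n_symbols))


log2(1680) = 10.7142
Bracket: 2^10 = 1024 < 1680 <= 2^11 = 2048
So ceil(log2(1680)) = 11

bits = ceil(log2(1680)) = ceil(10.7142) = 11 bits


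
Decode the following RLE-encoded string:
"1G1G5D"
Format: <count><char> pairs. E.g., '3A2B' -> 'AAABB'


Expanding each <count><char> pair:
  1G -> 'G'
  1G -> 'G'
  5D -> 'DDDDD'

Decoded = GGDDDDD


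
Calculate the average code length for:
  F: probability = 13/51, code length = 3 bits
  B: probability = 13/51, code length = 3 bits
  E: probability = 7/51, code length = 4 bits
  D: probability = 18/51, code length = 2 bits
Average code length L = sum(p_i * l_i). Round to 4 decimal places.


Weighted contributions p_i * l_i:
  F: (13/51) * 3 = 39/51
  B: (13/51) * 3 = 39/51
  E: (7/51) * 4 = 28/51
  D: (18/51) * 2 = 36/51
Sum = (39 + 39 + 28 + 36)/51 = 142/51

L = 142/51 = 2.7843 bits/symbol


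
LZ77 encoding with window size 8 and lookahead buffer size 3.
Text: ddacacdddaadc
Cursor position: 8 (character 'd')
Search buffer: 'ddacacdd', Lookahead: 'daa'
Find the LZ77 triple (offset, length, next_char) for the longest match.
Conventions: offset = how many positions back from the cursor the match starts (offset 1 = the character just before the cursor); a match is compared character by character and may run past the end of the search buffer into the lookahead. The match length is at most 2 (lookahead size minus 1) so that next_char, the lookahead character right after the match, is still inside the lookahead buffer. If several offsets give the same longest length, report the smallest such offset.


Try each offset into the search buffer:
  offset=1 (pos 7, char 'd'): match length 1
  offset=2 (pos 6, char 'd'): match length 1
  offset=3 (pos 5, char 'c'): match length 0
  offset=4 (pos 4, char 'a'): match length 0
  offset=5 (pos 3, char 'c'): match length 0
  offset=6 (pos 2, char 'a'): match length 0
  offset=7 (pos 1, char 'd'): match length 2
  offset=8 (pos 0, char 'd'): match length 1
Longest match has length 2 at offset 7.
next_char = character at position 8 + 2 = 10 -> 'a'

Best match: offset=7, length=2 (matching 'da' starting at position 1)
LZ77 triple: (7, 2, 'a')


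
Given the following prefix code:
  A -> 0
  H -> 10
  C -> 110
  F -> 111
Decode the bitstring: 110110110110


Decoding step by step:
Bits 110 -> C
Bits 110 -> C
Bits 110 -> C
Bits 110 -> C


Decoded message: CCCC


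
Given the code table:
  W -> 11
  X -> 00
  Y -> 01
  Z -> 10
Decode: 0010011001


Decoding:
00 -> X
10 -> Z
01 -> Y
10 -> Z
01 -> Y


Result: XZYZY


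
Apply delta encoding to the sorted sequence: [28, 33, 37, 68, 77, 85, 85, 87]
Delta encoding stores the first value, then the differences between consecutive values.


First value: 28
Deltas:
  33 - 28 = 5
  37 - 33 = 4
  68 - 37 = 31
  77 - 68 = 9
  85 - 77 = 8
  85 - 85 = 0
  87 - 85 = 2


Delta encoded: [28, 5, 4, 31, 9, 8, 0, 2]


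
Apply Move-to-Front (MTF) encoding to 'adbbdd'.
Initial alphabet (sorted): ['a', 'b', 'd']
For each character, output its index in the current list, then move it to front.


MTF encoding:
'a': index 0 in ['a', 'b', 'd'] -> ['a', 'b', 'd']
'd': index 2 in ['a', 'b', 'd'] -> ['d', 'a', 'b']
'b': index 2 in ['d', 'a', 'b'] -> ['b', 'd', 'a']
'b': index 0 in ['b', 'd', 'a'] -> ['b', 'd', 'a']
'd': index 1 in ['b', 'd', 'a'] -> ['d', 'b', 'a']
'd': index 0 in ['d', 'b', 'a'] -> ['d', 'b', 'a']


Output: [0, 2, 2, 0, 1, 0]


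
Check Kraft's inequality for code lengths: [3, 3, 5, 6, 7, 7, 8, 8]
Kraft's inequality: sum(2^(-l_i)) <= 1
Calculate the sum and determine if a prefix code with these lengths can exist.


Sum = 2^(-3) + 2^(-3) + 2^(-5) + 2^(-6) + 2^(-7) + 2^(-7) + 2^(-8) + 2^(-8)
    = 0.125 + 0.125 + 0.03125 + 0.015625 + 0.0078125 + 0.0078125 + 0.00390625 + 0.00390625
    = 82/256 = 0.3203125
Since 0.3203125 <= 1, Kraft's inequality IS satisfied.
A prefix code with these lengths CAN exist.

Kraft sum = 0.3203125. Satisfied.


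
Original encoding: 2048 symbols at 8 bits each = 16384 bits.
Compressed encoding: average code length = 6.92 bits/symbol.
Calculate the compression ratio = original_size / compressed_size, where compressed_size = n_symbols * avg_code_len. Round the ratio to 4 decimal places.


original_size = n_symbols * orig_bits = 2048 * 8 = 16384 bits
compressed_size = n_symbols * avg_code_len = 2048 * 6.92 = 14172.16 bits
ratio = original_size / compressed_size = 16384 / 14172.16 = 1.1561

Compression ratio = 1.1561


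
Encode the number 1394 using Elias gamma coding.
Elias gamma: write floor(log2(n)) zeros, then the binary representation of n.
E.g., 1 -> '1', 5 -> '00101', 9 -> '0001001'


num_bits = floor(log2(1394)) + 1 = 11
leading_zeros = num_bits - 1 = 10
binary(1394) = 10101110010

Elias gamma(1394) = '0000000000' + '10101110010' = 000000000010101110010 (21 bits)


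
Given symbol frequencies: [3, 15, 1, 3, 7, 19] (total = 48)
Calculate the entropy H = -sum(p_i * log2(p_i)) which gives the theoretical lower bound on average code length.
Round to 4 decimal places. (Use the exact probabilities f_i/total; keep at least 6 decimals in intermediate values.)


Per-symbol terms -p_i * log2(p_i) with p_i = f_i/48:
  p = 3/48 = 0.062500: log2(p) = -4.000000, -p*log2(p) = 0.250000
  p = 15/48 = 0.312500: log2(p) = -1.678072, -p*log2(p) = 0.524397
  p = 1/48 = 0.020833: log2(p) = -5.584963, -p*log2(p) = 0.116353
  p = 3/48 = 0.062500: log2(p) = -4.000000, -p*log2(p) = 0.250000
  p = 7/48 = 0.145833: log2(p) = -2.777608, -p*log2(p) = 0.405068
  p = 19/48 = 0.395833: log2(p) = -1.337035, -p*log2(p) = 0.529243
H = 0.250000 + 0.524397 + 0.116353 + 0.250000 + 0.405068 + 0.529243 = 2.075061

H = 2.0751 bits/symbol


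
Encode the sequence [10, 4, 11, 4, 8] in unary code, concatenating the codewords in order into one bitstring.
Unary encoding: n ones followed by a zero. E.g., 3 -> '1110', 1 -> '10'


Encode each number as n ones followed by a terminating 0:
  10 -> 11111111110 (11 bits)
  4 -> 11110 (5 bits)
  11 -> 111111111110 (12 bits)
  4 -> 11110 (5 bits)
  8 -> 111111110 (9 bits)
Total length = 11 + 5 + 12 + 5 + 9 = 42 bits.

Unary([10, 4, 11, 4, 8]) = 111111111101111011111111111011110111111110 (42 bits)


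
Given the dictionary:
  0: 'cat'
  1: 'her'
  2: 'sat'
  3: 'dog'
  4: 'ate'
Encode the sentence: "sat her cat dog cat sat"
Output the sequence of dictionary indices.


Look up each word in the dictionary:
  'sat' -> 2
  'her' -> 1
  'cat' -> 0
  'dog' -> 3
  'cat' -> 0
  'sat' -> 2

Encoded: [2, 1, 0, 3, 0, 2]


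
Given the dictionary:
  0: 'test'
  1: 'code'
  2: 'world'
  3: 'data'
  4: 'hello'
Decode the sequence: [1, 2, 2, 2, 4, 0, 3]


Look up each index in the dictionary:
  1 -> 'code'
  2 -> 'world'
  2 -> 'world'
  2 -> 'world'
  4 -> 'hello'
  0 -> 'test'
  3 -> 'data'

Decoded: "code world world world hello test data"


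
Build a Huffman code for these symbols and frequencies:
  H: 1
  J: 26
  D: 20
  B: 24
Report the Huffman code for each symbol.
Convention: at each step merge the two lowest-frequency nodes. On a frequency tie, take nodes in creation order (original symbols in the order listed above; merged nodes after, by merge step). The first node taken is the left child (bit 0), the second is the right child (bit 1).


Huffman tree construction:
Step 1: Merge H(1) + D(20) = 21
Step 2: Merge (H+D)(21) + B(24) = 45
Step 3: Merge J(26) + ((H+D)+B)(45) = 71
Read each symbol's code off the tree from the root (left child = 0, right child = 1).

Codes:
  H: 100 (length 3)
  J: 0 (length 1)
  D: 101 (length 3)
  B: 11 (length 2)
Average code length: 137/71 = 1.9296 bits/symbol


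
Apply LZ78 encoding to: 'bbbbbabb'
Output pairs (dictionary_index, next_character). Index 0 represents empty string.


LZ78 encoding steps:
Dictionary: {0: ''}
Step 1: w='' (idx 0), next='b' -> output (0, 'b'), add 'b' as idx 1
Step 2: w='b' (idx 1), next='b' -> output (1, 'b'), add 'bb' as idx 2
Step 3: w='bb' (idx 2), next='a' -> output (2, 'a'), add 'bba' as idx 3
Step 4: w='bb' (idx 2), end of input -> output (2, '')


Encoded: [(0, 'b'), (1, 'b'), (2, 'a'), (2, '')]


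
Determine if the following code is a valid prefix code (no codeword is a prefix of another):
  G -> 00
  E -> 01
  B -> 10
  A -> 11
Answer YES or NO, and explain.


Checking each pair (does one codeword prefix another?):
  G='00' vs E='01': no prefix
  G='00' vs B='10': no prefix
  G='00' vs A='11': no prefix
  E='01' vs G='00': no prefix
  E='01' vs B='10': no prefix
  E='01' vs A='11': no prefix
  B='10' vs G='00': no prefix
  B='10' vs E='01': no prefix
  B='10' vs A='11': no prefix
  A='11' vs G='00': no prefix
  A='11' vs E='01': no prefix
  A='11' vs B='10': no prefix
No violation found over all pairs.

YES -- this is a valid prefix code. No codeword is a prefix of any other codeword.


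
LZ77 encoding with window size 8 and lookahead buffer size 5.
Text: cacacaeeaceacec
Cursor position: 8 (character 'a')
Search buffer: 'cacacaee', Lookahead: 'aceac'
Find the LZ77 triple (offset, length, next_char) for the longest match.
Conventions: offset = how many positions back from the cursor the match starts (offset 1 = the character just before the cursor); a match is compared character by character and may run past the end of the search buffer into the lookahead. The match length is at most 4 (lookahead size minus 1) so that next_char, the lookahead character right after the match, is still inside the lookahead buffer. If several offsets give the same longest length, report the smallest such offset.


Try each offset into the search buffer:
  offset=1 (pos 7, char 'e'): match length 0
  offset=2 (pos 6, char 'e'): match length 0
  offset=3 (pos 5, char 'a'): match length 1
  offset=4 (pos 4, char 'c'): match length 0
  offset=5 (pos 3, char 'a'): match length 2
  offset=6 (pos 2, char 'c'): match length 0
  offset=7 (pos 1, char 'a'): match length 2
  offset=8 (pos 0, char 'c'): match length 0
Longest match has length 2, found at offsets 5, 7; take the smallest, offset 5.
next_char = character at position 8 + 2 = 10 -> 'e'

Best match: offset=5, length=2 (matching 'ac' starting at position 3)
LZ77 triple: (5, 2, 'e')


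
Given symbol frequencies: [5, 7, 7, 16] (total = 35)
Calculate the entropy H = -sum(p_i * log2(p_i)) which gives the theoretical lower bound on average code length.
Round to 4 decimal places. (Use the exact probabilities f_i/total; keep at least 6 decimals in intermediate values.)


Per-symbol terms -p_i * log2(p_i) with p_i = f_i/35:
  p = 5/35 = 0.142857: log2(p) = -2.807355, -p*log2(p) = 0.401051
  p = 7/35 = 0.200000: log2(p) = -2.321928, -p*log2(p) = 0.464386
  p = 7/35 = 0.200000: log2(p) = -2.321928, -p*log2(p) = 0.464386
  p = 16/35 = 0.457143: log2(p) = -1.129283, -p*log2(p) = 0.516244
H = 0.401051 + 0.464386 + 0.464386 + 0.516244 = 1.846067

H = 1.8461 bits/symbol


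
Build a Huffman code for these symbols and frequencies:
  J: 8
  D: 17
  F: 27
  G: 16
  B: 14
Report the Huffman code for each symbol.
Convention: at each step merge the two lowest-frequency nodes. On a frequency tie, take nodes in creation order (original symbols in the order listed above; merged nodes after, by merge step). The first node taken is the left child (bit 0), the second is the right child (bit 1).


Huffman tree construction:
Step 1: Merge J(8) + B(14) = 22
Step 2: Merge G(16) + D(17) = 33
Step 3: Merge (J+B)(22) + F(27) = 49
Step 4: Merge (G+D)(33) + ((J+B)+F)(49) = 82
Read each symbol's code off the tree from the root (left child = 0, right child = 1).

Codes:
  J: 100 (length 3)
  D: 01 (length 2)
  F: 11 (length 2)
  G: 00 (length 2)
  B: 101 (length 3)
Average code length: 186/82 = 2.2683 bits/symbol


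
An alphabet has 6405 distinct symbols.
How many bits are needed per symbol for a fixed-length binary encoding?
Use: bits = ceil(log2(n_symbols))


log2(6405) = 12.645
Bracket: 2^12 = 4096 < 6405 <= 2^13 = 8192
So ceil(log2(6405)) = 13

bits = ceil(log2(6405)) = ceil(12.645) = 13 bits


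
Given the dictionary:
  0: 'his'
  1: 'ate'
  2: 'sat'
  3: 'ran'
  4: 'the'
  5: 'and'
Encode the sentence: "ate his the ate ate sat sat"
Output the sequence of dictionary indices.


Look up each word in the dictionary:
  'ate' -> 1
  'his' -> 0
  'the' -> 4
  'ate' -> 1
  'ate' -> 1
  'sat' -> 2
  'sat' -> 2

Encoded: [1, 0, 4, 1, 1, 2, 2]


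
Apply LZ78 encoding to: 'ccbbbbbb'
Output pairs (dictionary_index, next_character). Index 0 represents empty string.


LZ78 encoding steps:
Dictionary: {0: ''}
Step 1: w='' (idx 0), next='c' -> output (0, 'c'), add 'c' as idx 1
Step 2: w='c' (idx 1), next='b' -> output (1, 'b'), add 'cb' as idx 2
Step 3: w='' (idx 0), next='b' -> output (0, 'b'), add 'b' as idx 3
Step 4: w='b' (idx 3), next='b' -> output (3, 'b'), add 'bb' as idx 4
Step 5: w='bb' (idx 4), end of input -> output (4, '')


Encoded: [(0, 'c'), (1, 'b'), (0, 'b'), (3, 'b'), (4, '')]


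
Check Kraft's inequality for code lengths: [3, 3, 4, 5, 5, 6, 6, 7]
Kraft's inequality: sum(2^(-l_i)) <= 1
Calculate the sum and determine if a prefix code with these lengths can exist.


Sum = 2^(-3) + 2^(-3) + 2^(-4) + 2^(-5) + 2^(-5) + 2^(-6) + 2^(-6) + 2^(-7)
    = 0.125 + 0.125 + 0.0625 + 0.03125 + 0.03125 + 0.015625 + 0.015625 + 0.0078125
    = 53/128 = 0.4140625
Since 0.4140625 <= 1, Kraft's inequality IS satisfied.
A prefix code with these lengths CAN exist.

Kraft sum = 0.4140625. Satisfied.


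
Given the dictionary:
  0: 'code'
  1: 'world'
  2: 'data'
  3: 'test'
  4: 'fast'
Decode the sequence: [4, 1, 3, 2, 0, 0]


Look up each index in the dictionary:
  4 -> 'fast'
  1 -> 'world'
  3 -> 'test'
  2 -> 'data'
  0 -> 'code'
  0 -> 'code'

Decoded: "fast world test data code code"


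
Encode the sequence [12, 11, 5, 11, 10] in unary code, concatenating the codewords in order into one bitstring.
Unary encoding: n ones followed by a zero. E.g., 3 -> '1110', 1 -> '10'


Encode each number as n ones followed by a terminating 0:
  12 -> 1111111111110 (13 bits)
  11 -> 111111111110 (12 bits)
  5 -> 111110 (6 bits)
  11 -> 111111111110 (12 bits)
  10 -> 11111111110 (11 bits)
Total length = 13 + 12 + 6 + 12 + 11 = 54 bits.

Unary([12, 11, 5, 11, 10]) = 111111111111011111111111011111011111111111011111111110 (54 bits)


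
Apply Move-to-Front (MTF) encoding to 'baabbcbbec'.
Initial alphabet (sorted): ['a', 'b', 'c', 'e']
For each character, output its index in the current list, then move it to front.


MTF encoding:
'b': index 1 in ['a', 'b', 'c', 'e'] -> ['b', 'a', 'c', 'e']
'a': index 1 in ['b', 'a', 'c', 'e'] -> ['a', 'b', 'c', 'e']
'a': index 0 in ['a', 'b', 'c', 'e'] -> ['a', 'b', 'c', 'e']
'b': index 1 in ['a', 'b', 'c', 'e'] -> ['b', 'a', 'c', 'e']
'b': index 0 in ['b', 'a', 'c', 'e'] -> ['b', 'a', 'c', 'e']
'c': index 2 in ['b', 'a', 'c', 'e'] -> ['c', 'b', 'a', 'e']
'b': index 1 in ['c', 'b', 'a', 'e'] -> ['b', 'c', 'a', 'e']
'b': index 0 in ['b', 'c', 'a', 'e'] -> ['b', 'c', 'a', 'e']
'e': index 3 in ['b', 'c', 'a', 'e'] -> ['e', 'b', 'c', 'a']
'c': index 2 in ['e', 'b', 'c', 'a'] -> ['c', 'e', 'b', 'a']


Output: [1, 1, 0, 1, 0, 2, 1, 0, 3, 2]


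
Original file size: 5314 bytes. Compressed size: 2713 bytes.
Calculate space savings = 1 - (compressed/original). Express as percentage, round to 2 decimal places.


ratio = compressed/original = 2713/5314 = 0.510538
savings = 1 - ratio = 1 - 0.510538 = 0.489462
as a percentage: 0.489462 * 100 = 48.95%

Space savings = 1 - 2713/5314 = 48.95%


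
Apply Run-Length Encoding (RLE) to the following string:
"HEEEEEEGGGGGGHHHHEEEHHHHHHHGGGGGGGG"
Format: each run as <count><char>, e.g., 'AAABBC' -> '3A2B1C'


Scanning runs left to right:
  i=0: run of 'H' x 1 -> '1H'
  i=1: run of 'E' x 6 -> '6E'
  i=7: run of 'G' x 6 -> '6G'
  i=13: run of 'H' x 4 -> '4H'
  i=17: run of 'E' x 3 -> '3E'
  i=20: run of 'H' x 7 -> '7H'
  i=27: run of 'G' x 8 -> '8G'

RLE = 1H6E6G4H3E7H8G


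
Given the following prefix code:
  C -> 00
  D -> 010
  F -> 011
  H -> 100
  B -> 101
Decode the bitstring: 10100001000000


Decoding step by step:
Bits 101 -> B
Bits 00 -> C
Bits 00 -> C
Bits 100 -> H
Bits 00 -> C
Bits 00 -> C


Decoded message: BCCHCC


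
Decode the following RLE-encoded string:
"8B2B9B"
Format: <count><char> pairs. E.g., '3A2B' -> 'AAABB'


Expanding each <count><char> pair:
  8B -> 'BBBBBBBB'
  2B -> 'BB'
  9B -> 'BBBBBBBBB'

Decoded = BBBBBBBBBBBBBBBBBBB


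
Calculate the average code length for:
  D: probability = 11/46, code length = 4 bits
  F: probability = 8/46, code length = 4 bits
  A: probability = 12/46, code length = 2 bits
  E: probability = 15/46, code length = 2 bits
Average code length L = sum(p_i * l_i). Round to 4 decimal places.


Weighted contributions p_i * l_i:
  D: (11/46) * 4 = 44/46
  F: (8/46) * 4 = 32/46
  A: (12/46) * 2 = 24/46
  E: (15/46) * 2 = 30/46
Sum = (44 + 32 + 24 + 30)/46 = 130/46

L = 130/46 = 2.8261 bits/symbol


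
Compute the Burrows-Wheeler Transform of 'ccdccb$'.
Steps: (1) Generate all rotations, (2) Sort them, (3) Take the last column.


Rotations (sorted):
  0: $ccdccb -> last char: b
  1: b$ccdcc -> last char: c
  2: cb$ccdc -> last char: c
  3: ccb$ccd -> last char: d
  4: ccdccb$ -> last char: $
  5: cdccb$c -> last char: c
  6: dccb$cc -> last char: c


BWT = bccd$cc


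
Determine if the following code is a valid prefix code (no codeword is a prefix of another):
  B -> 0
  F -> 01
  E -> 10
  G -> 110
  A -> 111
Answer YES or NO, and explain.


Checking each pair (does one codeword prefix another?):
  B='0' vs F='01': prefix -- VIOLATION

NO -- this is NOT a valid prefix code. B (0) is a prefix of F (01).


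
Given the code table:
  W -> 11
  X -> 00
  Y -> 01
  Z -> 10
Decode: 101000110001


Decoding:
10 -> Z
10 -> Z
00 -> X
11 -> W
00 -> X
01 -> Y


Result: ZZXWXY


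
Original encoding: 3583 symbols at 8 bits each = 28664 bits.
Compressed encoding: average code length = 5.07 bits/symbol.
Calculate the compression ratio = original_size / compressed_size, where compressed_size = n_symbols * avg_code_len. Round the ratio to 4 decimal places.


original_size = n_symbols * orig_bits = 3583 * 8 = 28664 bits
compressed_size = n_symbols * avg_code_len = 3583 * 5.07 = 18165.81 bits
ratio = original_size / compressed_size = 28664 / 18165.81 = 1.5779

Compression ratio = 1.5779


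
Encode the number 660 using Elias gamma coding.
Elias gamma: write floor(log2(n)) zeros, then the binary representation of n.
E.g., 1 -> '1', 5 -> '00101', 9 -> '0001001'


num_bits = floor(log2(660)) + 1 = 10
leading_zeros = num_bits - 1 = 9
binary(660) = 1010010100

Elias gamma(660) = '000000000' + '1010010100' = 0000000001010010100 (19 bits)


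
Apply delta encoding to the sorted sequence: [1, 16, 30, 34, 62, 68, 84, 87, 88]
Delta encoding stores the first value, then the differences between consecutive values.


First value: 1
Deltas:
  16 - 1 = 15
  30 - 16 = 14
  34 - 30 = 4
  62 - 34 = 28
  68 - 62 = 6
  84 - 68 = 16
  87 - 84 = 3
  88 - 87 = 1


Delta encoded: [1, 15, 14, 4, 28, 6, 16, 3, 1]


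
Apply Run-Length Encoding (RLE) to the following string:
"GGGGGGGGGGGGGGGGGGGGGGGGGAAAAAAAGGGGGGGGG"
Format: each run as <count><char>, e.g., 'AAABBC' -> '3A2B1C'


Scanning runs left to right:
  i=0: run of 'G' x 25 -> '25G'
  i=25: run of 'A' x 7 -> '7A'
  i=32: run of 'G' x 9 -> '9G'

RLE = 25G7A9G


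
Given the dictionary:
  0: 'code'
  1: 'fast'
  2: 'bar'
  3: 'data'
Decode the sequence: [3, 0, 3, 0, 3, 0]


Look up each index in the dictionary:
  3 -> 'data'
  0 -> 'code'
  3 -> 'data'
  0 -> 'code'
  3 -> 'data'
  0 -> 'code'

Decoded: "data code data code data code"


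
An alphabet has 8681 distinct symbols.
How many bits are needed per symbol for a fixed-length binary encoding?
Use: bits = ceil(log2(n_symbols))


log2(8681) = 13.0836
Bracket: 2^13 = 8192 < 8681 <= 2^14 = 16384
So ceil(log2(8681)) = 14

bits = ceil(log2(8681)) = ceil(13.0836) = 14 bits


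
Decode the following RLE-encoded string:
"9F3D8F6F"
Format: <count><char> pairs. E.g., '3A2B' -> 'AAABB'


Expanding each <count><char> pair:
  9F -> 'FFFFFFFFF'
  3D -> 'DDD'
  8F -> 'FFFFFFFF'
  6F -> 'FFFFFF'

Decoded = FFFFFFFFFDDDFFFFFFFFFFFFFF
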